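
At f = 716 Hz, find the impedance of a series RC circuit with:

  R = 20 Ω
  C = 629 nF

Step 1 — Angular frequency: ω = 2π·f = 2π·716 = 4499 rad/s.
Step 2 — Component impedances:
  R: Z = R = 20 Ω
  C: Z = 1/(jωC) = -j/(ω·C) = 0 - j353.4 Ω
Step 3 — Series combination: Z_total = R + C = 20 - j353.4 Ω = 354∠-86.8° Ω.

Z = 20 - j353.4 Ω = 354∠-86.8° Ω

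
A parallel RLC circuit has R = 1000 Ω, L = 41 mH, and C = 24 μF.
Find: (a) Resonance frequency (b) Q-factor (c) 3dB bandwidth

Step 1 — Resonance: ω₀ = 1/√(LC) = 1/√(0.041·2.4e-05) = 1008 rad/s.
Step 2 — f₀ = ω₀/(2π) = 160.4 Hz.
Step 3 — Parallel Q: Q = R/(ω₀L) = 1000/(1008·0.041) = 24.19.
Step 4 — Bandwidth: Δω = ω₀/Q = 41.67 rad/s; BW = Δω/(2π) = 6.631 Hz.

(a) f₀ = 160.4 Hz  (b) Q = 24.19  (c) BW = 6.631 Hz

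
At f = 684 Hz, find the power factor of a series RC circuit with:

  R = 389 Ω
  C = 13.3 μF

Step 1 — Angular frequency: ω = 2π·f = 2π·684 = 4298 rad/s.
Step 2 — Component impedances:
  R: Z = R = 389 Ω
  C: Z = 1/(jωC) = -j/(ω·C) = 0 - j17.49 Ω
Step 3 — Series combination: Z_total = R + C = 389 - j17.49 Ω = 389.4∠-2.6° Ω.
Step 4 — Power factor: PF = cos(φ) = Re(Z)/|Z| = 389/389.4 = 0.999.
Step 5 — Type: Im(Z) = -17.49 ⇒ leading (phase φ = -2.6°).

PF = 0.999 (leading, φ = -2.6°)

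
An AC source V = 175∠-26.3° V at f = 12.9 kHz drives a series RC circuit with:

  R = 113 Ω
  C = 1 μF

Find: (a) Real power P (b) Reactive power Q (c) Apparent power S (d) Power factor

Step 1 — Angular frequency: ω = 2π·f = 2π·1.29e+04 = 8.105e+04 rad/s.
Step 2 — Component impedances:
  R: Z = R = 113 Ω
  C: Z = 1/(jωC) = -j/(ω·C) = 0 - j12.34 Ω
Step 3 — Series combination: Z_total = R + C = 113 - j12.34 Ω = 113.7∠-6.2° Ω.
Step 4 — Source phasor: V = 175∠-26.3° V = 156.9 - j77.54 V.
Step 5 — Current: I = V / Z = 1.446 - j0.5283 A = 1.54∠-20.1° A.
Step 6 — Complex power: S = V·I* = 267.8 - j29.24 VA.
Step 7 — Real power: P = Re(S) = 267.8 W.
Step 8 — Reactive power: Q = Im(S) = -29.24 VAR.
Step 9 — Apparent power: |S| = 269.4 VA.
Step 10 — Power factor: PF = P/|S| = 0.9941 (leading).

(a) P = 267.8 W  (b) Q = -29.24 VAR  (c) S = 269.4 VA  (d) PF = 0.9941 (leading)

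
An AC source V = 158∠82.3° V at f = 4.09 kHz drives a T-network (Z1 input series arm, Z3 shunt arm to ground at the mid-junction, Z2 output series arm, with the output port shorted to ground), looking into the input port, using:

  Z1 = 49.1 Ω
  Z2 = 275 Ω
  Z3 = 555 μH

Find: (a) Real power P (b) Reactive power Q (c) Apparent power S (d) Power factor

Step 1 — Angular frequency: ω = 2π·f = 2π·4090 = 2.57e+04 rad/s.
Step 2 — Component impedances:
  Z1: Z = R = 49.1 Ω
  Z2: Z = R = 275 Ω
  Z3: Z = jωL = j·2.57e+04·0.000555 = 0 + j14.26 Ω
Step 3 — With the output port shorted to ground, the output series arm Z2 runs from the junction to ground; the shunt arm Z3 also runs from the junction to ground. They appear in parallel: Z3 || Z2 = 0.7377 + j14.22 Ω.
Step 4 — Series with input arm Z1: Z_in = Z1 + (Z3 || Z2) = 49.84 + j14.22 Ω = 51.83∠15.9° Ω.
Step 5 — Source phasor: V = 158∠82.3° V = 21.17 + j156.6 V.
Step 6 — Current: I = V / Z = 1.222 + j2.793 A = 3.049∠66.4° A.
Step 7 — Complex power: S = V·I* = 463.2 + j132.2 VA.
Step 8 — Real power: P = Re(S) = 463.2 W.
Step 9 — Reactive power: Q = Im(S) = 132.2 VAR.
Step 10 — Apparent power: |S| = 481.7 VA.
Step 11 — Power factor: PF = P/|S| = 0.9616 (lagging).

(a) P = 463.2 W  (b) Q = 132.2 VAR  (c) S = 481.7 VA  (d) PF = 0.9616 (lagging)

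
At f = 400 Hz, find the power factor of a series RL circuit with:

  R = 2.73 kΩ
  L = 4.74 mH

Step 1 — Angular frequency: ω = 2π·f = 2π·400 = 2513 rad/s.
Step 2 — Component impedances:
  R: Z = R = 2730 Ω
  L: Z = jωL = j·2513·0.00474 = 0 + j11.91 Ω
Step 3 — Series combination: Z_total = R + L = 2730 + j11.91 Ω = 2730∠0.3° Ω.
Step 4 — Power factor: PF = cos(φ) = Re(Z)/|Z| = 2730/2730 = 1.
Step 5 — Type: Im(Z) = 11.91 ⇒ lagging (phase φ = 0.3°).

PF = 1 (lagging, φ = 0.3°)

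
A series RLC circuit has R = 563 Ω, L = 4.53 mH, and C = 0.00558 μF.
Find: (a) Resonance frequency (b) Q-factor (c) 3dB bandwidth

Step 1 — Resonance condition Im(Z)=0 gives ω₀ = 1/√(LC).
Step 2 — ω₀ = 1/√(0.00453·5.58e-09) = 1.989e+05 rad/s.
Step 3 — f₀ = ω₀/(2π) = 3.166e+04 Hz.
Step 4 — Series Q: Q = ω₀L/R = 1.989e+05·0.00453/563 = 1.6.
Step 5 — 3dB bandwidth: Δω = ω₀/Q = 1.243e+05 rad/s; BW = Δω/(2π) = 1.978e+04 Hz.

(a) f₀ = 3.166e+04 Hz  (b) Q = 1.6  (c) BW = 1.978e+04 Hz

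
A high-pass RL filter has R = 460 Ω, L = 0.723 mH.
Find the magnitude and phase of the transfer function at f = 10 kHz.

Step 1 — Angular frequency: ω = 2π·1e+04 = 6.283e+04 rad/s.
Step 2 — Transfer function: H(jω) = jωL/(R + jωL).
Step 3 — Numerator jωL = j·45.43; denominator R + jωL = 460 + j45.43.
Step 4 — H = 0.009658 + j0.0978.
Step 5 — Magnitude: |H| = 0.09828 (-20.2 dB); phase: φ = 84.4°.

|H| = 0.09828 (-20.2 dB), φ = 84.4°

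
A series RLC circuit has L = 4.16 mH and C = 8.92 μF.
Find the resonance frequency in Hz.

Step 1 — Resonance condition Im(Z)=0 gives ω₀ = 1/√(LC).
Step 2 — ω₀ = 1/√(0.00416·8.92e-06) = 5191 rad/s.
Step 3 — f₀ = ω₀/(2π) = 826.2 Hz.

f₀ = 826.2 Hz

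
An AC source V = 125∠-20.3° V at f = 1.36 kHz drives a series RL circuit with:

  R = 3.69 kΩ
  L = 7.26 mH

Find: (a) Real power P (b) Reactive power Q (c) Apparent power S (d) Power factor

Step 1 — Angular frequency: ω = 2π·f = 2π·1360 = 8545 rad/s.
Step 2 — Component impedances:
  R: Z = R = 3690 Ω
  L: Z = jωL = j·8545·0.00726 = 0 + j62.04 Ω
Step 3 — Series combination: Z_total = R + L = 3690 + j62.04 Ω = 3691∠1.0° Ω.
Step 4 — Source phasor: V = 125∠-20.3° V = 117.2 - j43.37 V.
Step 5 — Current: I = V / Z = 0.03156 - j0.01228 A = 0.03387∠-21.3° A.
Step 6 — Complex power: S = V·I* = 4.233 + j0.07117 VA.
Step 7 — Real power: P = Re(S) = 4.233 W.
Step 8 — Reactive power: Q = Im(S) = 0.07117 VAR.
Step 9 — Apparent power: |S| = 4.234 VA.
Step 10 — Power factor: PF = P/|S| = 0.9999 (lagging).

(a) P = 4.233 W  (b) Q = 0.07117 VAR  (c) S = 4.234 VA  (d) PF = 0.9999 (lagging)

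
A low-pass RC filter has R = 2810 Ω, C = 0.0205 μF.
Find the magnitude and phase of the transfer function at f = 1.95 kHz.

Step 1 — Angular frequency: ω = 2π·1950 = 1.225e+04 rad/s.
Step 2 — Transfer function: H(jω) = 1/(1 + jωRC).
Step 3 — Denominator: 1 + jωRC = 1 + j·1.225e+04·2810·2.05e-08 = 1 + j0.7058.
Step 4 — H = 0.6675 - j0.4711.
Step 5 — Magnitude: |H| = 0.817 (-1.8 dB); phase: φ = -35.2°.

|H| = 0.817 (-1.8 dB), φ = -35.2°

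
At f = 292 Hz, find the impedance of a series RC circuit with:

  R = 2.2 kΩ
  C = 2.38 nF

Step 1 — Angular frequency: ω = 2π·f = 2π·292 = 1835 rad/s.
Step 2 — Component impedances:
  R: Z = R = 2200 Ω
  C: Z = 1/(jωC) = -j/(ω·C) = 0 - j2.29e+05 Ω
Step 3 — Series combination: Z_total = R + C = 2200 - j2.29e+05 Ω = 2.29e+05∠-89.4° Ω.

Z = 2200 - j2.29e+05 Ω = 2.29e+05∠-89.4° Ω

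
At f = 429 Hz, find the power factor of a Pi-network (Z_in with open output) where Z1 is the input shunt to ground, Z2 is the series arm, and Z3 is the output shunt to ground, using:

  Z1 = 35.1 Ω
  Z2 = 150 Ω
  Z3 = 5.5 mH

Step 1 — Angular frequency: ω = 2π·f = 2π·429 = 2695 rad/s.
Step 2 — Component impedances:
  Z1: Z = R = 35.1 Ω
  Z2: Z = R = 150 Ω
  Z3: Z = jωL = j·2695·0.0055 = 0 + j14.83 Ω
Step 3 — With open output, the series arm Z2 and the output shunt Z3 appear in series to ground: Z2 + Z3 = 150 + j14.83 Ω.
Step 4 — Parallel with input shunt Z1: Z_in = Z1 || (Z2 + Z3) = 28.49 + j0.5297 Ω = 28.49∠1.1° Ω.
Step 5 — Power factor: PF = cos(φ) = Re(Z)/|Z| = 28.4865/28.4914 = 0.9998.
Step 6 — Type: Im(Z) = 0.5297 ⇒ lagging (phase φ = 1.1°).

PF = 0.9998 (lagging, φ = 1.1°)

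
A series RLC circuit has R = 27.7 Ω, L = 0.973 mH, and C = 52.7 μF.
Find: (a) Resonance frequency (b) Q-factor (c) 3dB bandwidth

Step 1 — Resonance: ω₀ = 1/√(LC) = 1/√(0.000973·5.27e-05) = 4416 rad/s.
Step 2 — f₀ = ω₀/(2π) = 702.8 Hz.
Step 3 — Series Q: Q = ω₀L/R = 4416·0.000973/27.7 = 0.1551.
Step 4 — Bandwidth: Δω = ω₀/Q = 2.847e+04 rad/s; BW = Δω/(2π) = 4531 Hz.

(a) f₀ = 702.8 Hz  (b) Q = 0.1551  (c) BW = 4531 Hz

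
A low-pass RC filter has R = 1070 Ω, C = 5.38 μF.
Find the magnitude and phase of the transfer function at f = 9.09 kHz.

Step 1 — Angular frequency: ω = 2π·9090 = 5.711e+04 rad/s.
Step 2 — Transfer function: H(jω) = 1/(1 + jωRC).
Step 3 — Denominator: 1 + jωRC = 1 + j·5.711e+04·1070·5.38e-06 = 1 + j328.8.
Step 4 — H = 9.251e-06 - j0.003041.
Step 5 — Magnitude: |H| = 0.003042 (-50.3 dB); phase: φ = -89.8°.

|H| = 0.003042 (-50.3 dB), φ = -89.8°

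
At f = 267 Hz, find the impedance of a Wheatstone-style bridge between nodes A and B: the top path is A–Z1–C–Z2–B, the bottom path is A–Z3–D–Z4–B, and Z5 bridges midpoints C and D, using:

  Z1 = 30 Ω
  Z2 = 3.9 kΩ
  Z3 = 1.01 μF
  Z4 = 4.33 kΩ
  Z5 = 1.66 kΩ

Step 1 — Angular frequency: ω = 2π·f = 2π·267 = 1678 rad/s.
Step 2 — Component impedances:
  Z1: Z = R = 30 Ω
  Z2: Z = R = 3900 Ω
  Z3: Z = 1/(jωC) = -j/(ω·C) = 0 - j590.2 Ω
  Z4: Z = R = 4330 Ω
  Z5: Z = R = 1660 Ω
Step 3 — Bridge requires nodal analysis (the Z5 bridge couples midpoints C and D, so the two paths cannot be reduced to a simple series/parallel combination). Setting node B to ground and injecting 1 A at node A, the 3-node admittance system at A, C, D solves to V_A = Z_AB = 2109 - j118.2 Ω = 2113∠-3.2° Ω.

Z = 2109 - j118.2 Ω = 2113∠-3.2° Ω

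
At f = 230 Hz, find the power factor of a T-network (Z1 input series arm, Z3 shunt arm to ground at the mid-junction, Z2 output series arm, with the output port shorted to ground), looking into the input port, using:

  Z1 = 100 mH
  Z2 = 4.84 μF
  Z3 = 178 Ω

Step 1 — Angular frequency: ω = 2π·f = 2π·230 = 1445 rad/s.
Step 2 — Component impedances:
  Z1: Z = jωL = j·1445·0.1 = 0 + j144.5 Ω
  Z2: Z = 1/(jωC) = -j/(ω·C) = 0 - j143 Ω
  Z3: Z = R = 178 Ω
Step 3 — With the output port shorted to ground, the output series arm Z2 runs from the junction to ground; the shunt arm Z3 also runs from the junction to ground. They appear in parallel: Z3 || Z2 = 69.8 - j86.9 Ω.
Step 4 — Series with input arm Z1: Z_in = Z1 + (Z3 || Z2) = 69.8 + j57.61 Ω = 90.5∠39.5° Ω.
Step 5 — Power factor: PF = cos(φ) = Re(Z)/|Z| = 69.8/90.5 = 0.7713.
Step 6 — Type: Im(Z) = 57.61 ⇒ lagging (phase φ = 39.5°).

PF = 0.7713 (lagging, φ = 39.5°)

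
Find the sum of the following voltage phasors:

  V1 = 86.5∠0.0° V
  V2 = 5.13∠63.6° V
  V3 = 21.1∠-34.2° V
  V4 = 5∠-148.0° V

Step 1 — Convert each phasor to rectangular form:
  V1 = 86.5·(cos(0.0°) + j·sin(0.0°)) = 86.5 V
  V2 = 5.13·(cos(63.6°) + j·sin(63.6°)) = 2.281 + j4.595 V
  V3 = 21.1·(cos(-34.2°) + j·sin(-34.2°)) = 17.45 - j11.86 V
  V4 = 5·(cos(-148.0°) + j·sin(-148.0°)) = -4.24 - j2.65 V
Step 2 — Sum components: V_total = 102 - j9.915 V.
Step 3 — Convert to polar: |V_total| = 102.5 V, ∠V_total = -5.6°.

V_total = 102.5∠-5.6° V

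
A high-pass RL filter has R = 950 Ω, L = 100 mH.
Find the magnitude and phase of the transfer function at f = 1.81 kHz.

Step 1 — Angular frequency: ω = 2π·1810 = 1.137e+04 rad/s.
Step 2 — Transfer function: H(jω) = jωL/(R + jωL).
Step 3 — Numerator jωL = j·1137; denominator R + jωL = 950 + j1137.
Step 4 — H = 0.589 + j0.492.
Step 5 — Magnitude: |H| = 0.7675 (-2.3 dB); phase: φ = 39.9°.

|H| = 0.7675 (-2.3 dB), φ = 39.9°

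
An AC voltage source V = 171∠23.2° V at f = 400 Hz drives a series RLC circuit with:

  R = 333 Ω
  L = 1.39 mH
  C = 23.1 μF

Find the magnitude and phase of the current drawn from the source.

Step 1 — Angular frequency: ω = 2π·f = 2π·400 = 2513 rad/s.
Step 2 — Component impedances:
  R: Z = R = 333 Ω
  L: Z = jωL = j·2513·0.00139 = 0 + j3.493 Ω
  C: Z = 1/(jωC) = -j/(ω·C) = 0 - j17.22 Ω
Step 3 — Series combination: Z_total = R + L + C = 333 - j13.73 Ω = 333.3∠-2.4° Ω.
Step 4 — Source phasor: V = 171∠23.2° V = 157.2 + j67.36 V.
Step 5 — Ohm's law: I = V / Z_total = (157.2 + j67.36) / (333 - j13.73) = 0.4629 + j0.2214 A.
Step 6 — Convert to polar: |I| = 0.5131 A, ∠I = 25.6°.

I = 0.5131∠25.6° A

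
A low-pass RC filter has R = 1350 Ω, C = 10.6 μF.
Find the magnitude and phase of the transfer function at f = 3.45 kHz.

Step 1 — Angular frequency: ω = 2π·3450 = 2.168e+04 rad/s.
Step 2 — Transfer function: H(jω) = 1/(1 + jωRC).
Step 3 — Denominator: 1 + jωRC = 1 + j·2.168e+04·1350·1.06e-05 = 1 + j310.2.
Step 4 — H = 1.039e-05 - j0.003224.
Step 5 — Magnitude: |H| = 0.003224 (-49.8 dB); phase: φ = -89.8°.

|H| = 0.003224 (-49.8 dB), φ = -89.8°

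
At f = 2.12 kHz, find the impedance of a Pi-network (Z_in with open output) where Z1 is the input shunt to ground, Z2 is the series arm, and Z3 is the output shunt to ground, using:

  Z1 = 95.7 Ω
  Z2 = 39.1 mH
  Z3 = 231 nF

Step 1 — Angular frequency: ω = 2π·f = 2π·2120 = 1.332e+04 rad/s.
Step 2 — Component impedances:
  Z1: Z = R = 95.7 Ω
  Z2: Z = jωL = j·1.332e+04·0.0391 = 0 + j520.8 Ω
  Z3: Z = 1/(jωC) = -j/(ω·C) = 0 - j325 Ω
Step 3 — With open output, the series arm Z2 and the output shunt Z3 appear in series to ground: Z2 + Z3 = 0 + j195.8 Ω.
Step 4 — Parallel with input shunt Z1: Z_in = Z1 || (Z2 + Z3) = 77.25 + j37.75 Ω = 85.98∠26.0° Ω.

Z = 77.25 + j37.75 Ω = 85.98∠26.0° Ω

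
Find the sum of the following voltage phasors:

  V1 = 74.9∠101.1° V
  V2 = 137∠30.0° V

Step 1 — Convert each phasor to rectangular form:
  V1 = 74.9·(cos(101.1°) + j·sin(101.1°)) = -14.42 + j73.5 V
  V2 = 137·(cos(30.0°) + j·sin(30.0°)) = 118.6 + j68.5 V
Step 2 — Sum components: V_total = 104.2 + j142 V.
Step 3 — Convert to polar: |V_total| = 176.1 V, ∠V_total = 53.7°.

V_total = 176.1∠53.7° V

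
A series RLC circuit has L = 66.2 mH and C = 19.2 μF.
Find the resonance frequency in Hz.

Step 1 — Resonance condition Im(Z)=0 gives ω₀ = 1/√(LC).
Step 2 — ω₀ = 1/√(0.0662·1.92e-05) = 887 rad/s.
Step 3 — f₀ = ω₀/(2π) = 141.2 Hz.

f₀ = 141.2 Hz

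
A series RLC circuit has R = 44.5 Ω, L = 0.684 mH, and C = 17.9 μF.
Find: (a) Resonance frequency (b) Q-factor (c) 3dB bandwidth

Step 1 — Resonance: ω₀ = 1/√(LC) = 1/√(0.000684·1.79e-05) = 9037 rad/s.
Step 2 — f₀ = ω₀/(2π) = 1438 Hz.
Step 3 — Series Q: Q = ω₀L/R = 9037·0.000684/44.5 = 0.1389.
Step 4 — Bandwidth: Δω = ω₀/Q = 6.506e+04 rad/s; BW = Δω/(2π) = 1.035e+04 Hz.

(a) f₀ = 1438 Hz  (b) Q = 0.1389  (c) BW = 1.035e+04 Hz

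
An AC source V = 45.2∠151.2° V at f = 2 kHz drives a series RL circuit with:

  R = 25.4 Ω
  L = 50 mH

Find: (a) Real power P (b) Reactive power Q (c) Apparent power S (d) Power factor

Step 1 — Angular frequency: ω = 2π·f = 2π·2000 = 1.257e+04 rad/s.
Step 2 — Component impedances:
  R: Z = R = 25.4 Ω
  L: Z = jωL = j·1.257e+04·0.05 = 0 + j628.3 Ω
Step 3 — Series combination: Z_total = R + L = 25.4 + j628.3 Ω = 628.8∠87.7° Ω.
Step 4 — Source phasor: V = 45.2∠151.2° V = -39.61 + j21.78 V.
Step 5 — Current: I = V / Z = 0.03206 + j0.06434 A = 0.07188∠63.5° A.
Step 6 — Complex power: S = V·I* = 0.1312 + j3.246 VA.
Step 7 — Real power: P = Re(S) = 0.1312 W.
Step 8 — Reactive power: Q = Im(S) = 3.246 VAR.
Step 9 — Apparent power: |S| = 3.249 VA.
Step 10 — Power factor: PF = P/|S| = 0.04039 (lagging).

(a) P = 0.1312 W  (b) Q = 3.246 VAR  (c) S = 3.249 VA  (d) PF = 0.04039 (lagging)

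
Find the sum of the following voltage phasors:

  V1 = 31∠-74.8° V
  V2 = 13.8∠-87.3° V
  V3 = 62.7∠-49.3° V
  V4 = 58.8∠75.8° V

Step 1 — Convert each phasor to rectangular form:
  V1 = 31·(cos(-74.8°) + j·sin(-74.8°)) = 8.128 - j29.92 V
  V2 = 13.8·(cos(-87.3°) + j·sin(-87.3°)) = 0.6501 - j13.78 V
  V3 = 62.7·(cos(-49.3°) + j·sin(-49.3°)) = 40.89 - j47.54 V
  V4 = 58.8·(cos(75.8°) + j·sin(75.8°)) = 14.42 + j57 V
Step 2 — Sum components: V_total = 64.09 - j34.23 V.
Step 3 — Convert to polar: |V_total| = 72.66 V, ∠V_total = -28.1°.

V_total = 72.66∠-28.1° V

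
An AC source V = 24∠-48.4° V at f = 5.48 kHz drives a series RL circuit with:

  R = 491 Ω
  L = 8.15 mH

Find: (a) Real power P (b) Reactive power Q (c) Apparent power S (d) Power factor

Step 1 — Angular frequency: ω = 2π·f = 2π·5480 = 3.443e+04 rad/s.
Step 2 — Component impedances:
  R: Z = R = 491 Ω
  L: Z = jωL = j·3.443e+04·0.00815 = 0 + j280.6 Ω
Step 3 — Series combination: Z_total = R + L = 491 + j280.6 Ω = 565.5∠29.7° Ω.
Step 4 — Source phasor: V = 24∠-48.4° V = 15.93 - j17.95 V.
Step 5 — Current: I = V / Z = 0.008715 - j0.04153 A = 0.04244∠-78.1° A.
Step 6 — Complex power: S = V·I* = 0.8843 + j0.5054 VA.
Step 7 — Real power: P = Re(S) = 0.8843 W.
Step 8 — Reactive power: Q = Im(S) = 0.5054 VAR.
Step 9 — Apparent power: |S| = 1.019 VA.
Step 10 — Power factor: PF = P/|S| = 0.8682 (lagging).

(a) P = 0.8843 W  (b) Q = 0.5054 VAR  (c) S = 1.019 VA  (d) PF = 0.8682 (lagging)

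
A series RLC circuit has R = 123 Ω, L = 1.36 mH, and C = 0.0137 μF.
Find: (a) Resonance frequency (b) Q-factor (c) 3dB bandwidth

Step 1 — Resonance: ω₀ = 1/√(LC) = 1/√(0.00136·1.37e-08) = 2.317e+05 rad/s.
Step 2 — f₀ = ω₀/(2π) = 3.687e+04 Hz.
Step 3 — Series Q: Q = ω₀L/R = 2.317e+05·0.00136/123 = 2.562.
Step 4 — Bandwidth: Δω = ω₀/Q = 9.044e+04 rad/s; BW = Δω/(2π) = 1.439e+04 Hz.

(a) f₀ = 3.687e+04 Hz  (b) Q = 2.562  (c) BW = 1.439e+04 Hz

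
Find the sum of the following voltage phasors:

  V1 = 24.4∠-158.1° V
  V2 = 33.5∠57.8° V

Step 1 — Convert each phasor to rectangular form:
  V1 = 24.4·(cos(-158.1°) + j·sin(-158.1°)) = -22.64 - j9.101 V
  V2 = 33.5·(cos(57.8°) + j·sin(57.8°)) = 17.85 + j28.35 V
Step 2 — Sum components: V_total = -4.788 + j19.25 V.
Step 3 — Convert to polar: |V_total| = 19.83 V, ∠V_total = 104.0°.

V_total = 19.83∠104.0° V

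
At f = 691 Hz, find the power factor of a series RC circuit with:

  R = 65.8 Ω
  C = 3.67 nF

Step 1 — Angular frequency: ω = 2π·f = 2π·691 = 4342 rad/s.
Step 2 — Component impedances:
  R: Z = R = 65.8 Ω
  C: Z = 1/(jωC) = -j/(ω·C) = 0 - j6.276e+04 Ω
Step 3 — Series combination: Z_total = R + C = 65.8 - j6.276e+04 Ω = 6.276e+04∠-89.9° Ω.
Step 4 — Power factor: PF = cos(φ) = Re(Z)/|Z| = 65.8/6.276e+04 = 0.001048.
Step 5 — Type: Im(Z) = -6.276e+04 ⇒ leading (phase φ = -89.9°).

PF = 0.001048 (leading, φ = -89.9°)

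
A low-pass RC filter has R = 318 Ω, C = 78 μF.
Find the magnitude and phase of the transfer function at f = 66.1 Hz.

Step 1 — Angular frequency: ω = 2π·66.1 = 415.3 rad/s.
Step 2 — Transfer function: H(jω) = 1/(1 + jωRC).
Step 3 — Denominator: 1 + jωRC = 1 + j·415.3·318·7.8e-05 = 1 + j10.3.
Step 4 — H = 0.009335 - j0.09617.
Step 5 — Magnitude: |H| = 0.09662 (-20.3 dB); phase: φ = -84.5°.

|H| = 0.09662 (-20.3 dB), φ = -84.5°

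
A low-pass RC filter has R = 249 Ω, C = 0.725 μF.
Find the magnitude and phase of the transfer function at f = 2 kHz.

Step 1 — Angular frequency: ω = 2π·2000 = 1.257e+04 rad/s.
Step 2 — Transfer function: H(jω) = 1/(1 + jωRC).
Step 3 — Denominator: 1 + jωRC = 1 + j·1.257e+04·249·7.25e-07 = 1 + j2.269.
Step 4 — H = 0.1627 - j0.3691.
Step 5 — Magnitude: |H| = 0.4034 (-7.9 dB); phase: φ = -66.2°.

|H| = 0.4034 (-7.9 dB), φ = -66.2°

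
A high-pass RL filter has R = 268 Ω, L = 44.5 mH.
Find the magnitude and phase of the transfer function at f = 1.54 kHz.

Step 1 — Angular frequency: ω = 2π·1540 = 9676 rad/s.
Step 2 — Transfer function: H(jω) = jωL/(R + jωL).
Step 3 — Numerator jωL = j·430.6; denominator R + jωL = 268 + j430.6.
Step 4 — H = 0.7208 + j0.4486.
Step 5 — Magnitude: |H| = 0.849 (-1.4 dB); phase: φ = 31.9°.

|H| = 0.849 (-1.4 dB), φ = 31.9°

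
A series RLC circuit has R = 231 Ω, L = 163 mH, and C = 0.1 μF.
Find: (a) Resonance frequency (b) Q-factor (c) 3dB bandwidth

Step 1 — Resonance: ω₀ = 1/√(LC) = 1/√(0.163·1e-07) = 7833 rad/s.
Step 2 — f₀ = ω₀/(2π) = 1247 Hz.
Step 3 — Series Q: Q = ω₀L/R = 7833·0.163/231 = 5.527.
Step 4 — Bandwidth: Δω = ω₀/Q = 1417 rad/s; BW = Δω/(2π) = 225.6 Hz.

(a) f₀ = 1247 Hz  (b) Q = 5.527  (c) BW = 225.6 Hz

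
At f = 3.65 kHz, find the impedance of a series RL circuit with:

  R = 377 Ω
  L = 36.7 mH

Step 1 — Angular frequency: ω = 2π·f = 2π·3650 = 2.293e+04 rad/s.
Step 2 — Component impedances:
  R: Z = R = 377 Ω
  L: Z = jωL = j·2.293e+04·0.0367 = 0 + j841.7 Ω
Step 3 — Series combination: Z_total = R + L = 377 + j841.7 Ω = 922.2∠65.9° Ω.

Z = 377 + j841.7 Ω = 922.2∠65.9° Ω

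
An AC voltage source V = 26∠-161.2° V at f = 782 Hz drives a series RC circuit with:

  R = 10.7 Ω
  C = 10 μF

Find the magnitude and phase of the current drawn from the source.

Step 1 — Angular frequency: ω = 2π·f = 2π·782 = 4913 rad/s.
Step 2 — Component impedances:
  R: Z = R = 10.7 Ω
  C: Z = 1/(jωC) = -j/(ω·C) = 0 - j20.35 Ω
Step 3 — Series combination: Z_total = R + C = 10.7 - j20.35 Ω = 22.99∠-62.3° Ω.
Step 4 — Source phasor: V = 26∠-161.2° V = -24.61 - j8.379 V.
Step 5 — Ohm's law: I = V / Z_total = (-24.61 - j8.379) / (10.7 - j20.35) = -0.1756 - j1.117 A.
Step 6 — Convert to polar: |I| = 1.131 A, ∠I = -98.9°.

I = 1.131∠-98.9° A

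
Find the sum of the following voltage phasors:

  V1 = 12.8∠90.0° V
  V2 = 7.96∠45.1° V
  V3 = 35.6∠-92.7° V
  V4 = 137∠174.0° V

Step 1 — Convert each phasor to rectangular form:
  V1 = 12.8·(cos(90.0°) + j·sin(90.0°)) = 0 + j12.8 V
  V2 = 7.96·(cos(45.1°) + j·sin(45.1°)) = 5.619 + j5.638 V
  V3 = 35.6·(cos(-92.7°) + j·sin(-92.7°)) = -1.677 - j35.56 V
  V4 = 137·(cos(174.0°) + j·sin(174.0°)) = -136.2 + j14.32 V
Step 2 — Sum components: V_total = -132.3 - j2.802 V.
Step 3 — Convert to polar: |V_total| = 132.3 V, ∠V_total = -178.8°.

V_total = 132.3∠-178.8° V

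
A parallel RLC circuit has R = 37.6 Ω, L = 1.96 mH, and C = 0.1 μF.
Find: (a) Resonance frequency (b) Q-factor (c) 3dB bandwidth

Step 1 — Resonance: ω₀ = 1/√(LC) = 1/√(0.00196·1e-07) = 7.143e+04 rad/s.
Step 2 — f₀ = ω₀/(2π) = 1.137e+04 Hz.
Step 3 — Parallel Q: Q = R/(ω₀L) = 37.6/(7.143e+04·0.00196) = 0.2686.
Step 4 — Bandwidth: Δω = ω₀/Q = 2.66e+05 rad/s; BW = Δω/(2π) = 4.233e+04 Hz.

(a) f₀ = 1.137e+04 Hz  (b) Q = 0.2686  (c) BW = 4.233e+04 Hz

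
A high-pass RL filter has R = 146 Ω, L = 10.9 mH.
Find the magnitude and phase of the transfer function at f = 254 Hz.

Step 1 — Angular frequency: ω = 2π·254 = 1596 rad/s.
Step 2 — Transfer function: H(jω) = jωL/(R + jωL).
Step 3 — Numerator jωL = j·17.4; denominator R + jωL = 146 + j17.4.
Step 4 — H = 0.014 + j0.1175.
Step 5 — Magnitude: |H| = 0.1183 (-18.5 dB); phase: φ = 83.2°.

|H| = 0.1183 (-18.5 dB), φ = 83.2°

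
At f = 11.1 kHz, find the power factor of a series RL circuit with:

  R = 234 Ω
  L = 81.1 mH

Step 1 — Angular frequency: ω = 2π·f = 2π·1.11e+04 = 6.974e+04 rad/s.
Step 2 — Component impedances:
  R: Z = R = 234 Ω
  L: Z = jωL = j·6.974e+04·0.0811 = 0 + j5656 Ω
Step 3 — Series combination: Z_total = R + L = 234 + j5656 Ω = 5661∠87.6° Ω.
Step 4 — Power factor: PF = cos(φ) = Re(Z)/|Z| = 234/5661 = 0.04134.
Step 5 — Type: Im(Z) = 5656 ⇒ lagging (phase φ = 87.6°).

PF = 0.04134 (lagging, φ = 87.6°)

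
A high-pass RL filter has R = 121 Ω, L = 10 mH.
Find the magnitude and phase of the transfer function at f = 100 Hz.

Step 1 — Angular frequency: ω = 2π·100 = 628.3 rad/s.
Step 2 — Transfer function: H(jω) = jωL/(R + jωL).
Step 3 — Numerator jωL = j·6.283; denominator R + jωL = 121 + j6.283.
Step 4 — H = 0.002689 + j0.05179.
Step 5 — Magnitude: |H| = 0.05186 (-25.7 dB); phase: φ = 87.0°.

|H| = 0.05186 (-25.7 dB), φ = 87.0°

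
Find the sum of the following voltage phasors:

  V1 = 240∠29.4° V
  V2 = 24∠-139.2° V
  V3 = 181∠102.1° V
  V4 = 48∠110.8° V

Step 1 — Convert each phasor to rectangular form:
  V1 = 240·(cos(29.4°) + j·sin(29.4°)) = 209.1 + j117.8 V
  V2 = 24·(cos(-139.2°) + j·sin(-139.2°)) = -18.17 - j15.68 V
  V3 = 181·(cos(102.1°) + j·sin(102.1°)) = -37.94 + j177 V
  V4 = 48·(cos(110.8°) + j·sin(110.8°)) = -17.05 + j44.87 V
Step 2 — Sum components: V_total = 135.9 + j324 V.
Step 3 — Convert to polar: |V_total| = 351.3 V, ∠V_total = 67.2°.

V_total = 351.3∠67.2° V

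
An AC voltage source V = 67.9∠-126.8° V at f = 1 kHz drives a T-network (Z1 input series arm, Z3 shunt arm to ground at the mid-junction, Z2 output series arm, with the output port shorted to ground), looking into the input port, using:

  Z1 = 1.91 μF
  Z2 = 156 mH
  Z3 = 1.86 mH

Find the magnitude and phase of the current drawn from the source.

Step 1 — Angular frequency: ω = 2π·f = 2π·1000 = 6283 rad/s.
Step 2 — Component impedances:
  Z1: Z = 1/(jωC) = -j/(ω·C) = 0 - j83.33 Ω
  Z2: Z = jωL = j·6283·0.156 = 0 + j980.2 Ω
  Z3: Z = jωL = j·6283·0.00186 = 0 + j11.69 Ω
Step 3 — With the output port shorted to ground, the output series arm Z2 runs from the junction to ground; the shunt arm Z3 also runs from the junction to ground. They appear in parallel: Z3 || Z2 = 0 + j11.55 Ω.
Step 4 — Series with input arm Z1: Z_in = Z1 + (Z3 || Z2) = 0 - j71.78 Ω = 71.78∠-90.0° Ω.
Step 5 — Source phasor: V = 67.9∠-126.8° V = -40.67 - j54.37 V.
Step 6 — Ohm's law: I = V / Z_total = (-40.67 - j54.37) / (0 - j71.78) = 0.7575 - j0.5667 A.
Step 7 — Convert to polar: |I| = 0.946 A, ∠I = -36.8°.

I = 0.946∠-36.8° A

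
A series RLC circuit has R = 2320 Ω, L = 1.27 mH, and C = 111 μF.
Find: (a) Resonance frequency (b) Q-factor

Step 1 — Resonance condition Im(Z)=0 gives ω₀ = 1/√(LC).
Step 2 — ω₀ = 1/√(0.00127·0.000111) = 2663 rad/s.
Step 3 — f₀ = ω₀/(2π) = 423.9 Hz.
Step 4 — Series Q: Q = ω₀L/R = 2663·0.00127/2320 = 0.001458.

(a) f₀ = 423.9 Hz  (b) Q = 0.001458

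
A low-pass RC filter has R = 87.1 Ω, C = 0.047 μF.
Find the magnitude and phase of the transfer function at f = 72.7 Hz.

Step 1 — Angular frequency: ω = 2π·72.7 = 456.8 rad/s.
Step 2 — Transfer function: H(jω) = 1/(1 + jωRC).
Step 3 — Denominator: 1 + jωRC = 1 + j·456.8·87.1·4.7e-08 = 1 + j0.00187.
Step 4 — H = 1 - j0.00187.
Step 5 — Magnitude: |H| = 1 (-0.0 dB); phase: φ = -0.1°.

|H| = 1 (-0.0 dB), φ = -0.1°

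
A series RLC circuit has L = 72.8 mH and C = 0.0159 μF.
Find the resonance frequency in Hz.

Step 1 — Resonance condition Im(Z)=0 gives ω₀ = 1/√(LC).
Step 2 — ω₀ = 1/√(0.0728·1.59e-08) = 2.939e+04 rad/s.
Step 3 — f₀ = ω₀/(2π) = 4678 Hz.

f₀ = 4678 Hz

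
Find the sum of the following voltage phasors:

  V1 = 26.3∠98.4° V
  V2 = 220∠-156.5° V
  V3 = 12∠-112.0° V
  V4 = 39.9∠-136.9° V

Step 1 — Convert each phasor to rectangular form:
  V1 = 26.3·(cos(98.4°) + j·sin(98.4°)) = -3.842 + j26.02 V
  V2 = 220·(cos(-156.5°) + j·sin(-156.5°)) = -201.8 - j87.72 V
  V3 = 12·(cos(-112.0°) + j·sin(-112.0°)) = -4.495 - j11.13 V
  V4 = 39.9·(cos(-136.9°) + j·sin(-136.9°)) = -29.13 - j27.26 V
Step 2 — Sum components: V_total = -239.2 - j100.1 V.
Step 3 — Convert to polar: |V_total| = 259.3 V, ∠V_total = -157.3°.

V_total = 259.3∠-157.3° V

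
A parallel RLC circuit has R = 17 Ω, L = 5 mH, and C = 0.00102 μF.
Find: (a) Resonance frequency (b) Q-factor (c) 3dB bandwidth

Step 1 — Resonance: ω₀ = 1/√(LC) = 1/√(0.005·1.02e-09) = 4.428e+05 rad/s.
Step 2 — f₀ = ω₀/(2π) = 7.047e+04 Hz.
Step 3 — Parallel Q: Q = R/(ω₀L) = 17/(4.428e+05·0.005) = 0.007678.
Step 4 — Bandwidth: Δω = ω₀/Q = 5.767e+07 rad/s; BW = Δω/(2π) = 9.178e+06 Hz.

(a) f₀ = 7.047e+04 Hz  (b) Q = 0.007678  (c) BW = 9.178e+06 Hz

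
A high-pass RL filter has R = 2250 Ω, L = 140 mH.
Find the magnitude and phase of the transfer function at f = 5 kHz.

Step 1 — Angular frequency: ω = 2π·5000 = 3.142e+04 rad/s.
Step 2 — Transfer function: H(jω) = jωL/(R + jωL).
Step 3 — Numerator jωL = j·4398; denominator R + jωL = 2250 + j4398.
Step 4 — H = 0.7926 + j0.4055.
Step 5 — Magnitude: |H| = 0.8903 (-1.0 dB); phase: φ = 27.1°.

|H| = 0.8903 (-1.0 dB), φ = 27.1°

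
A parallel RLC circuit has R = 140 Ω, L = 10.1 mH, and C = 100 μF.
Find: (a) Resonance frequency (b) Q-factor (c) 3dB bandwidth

Step 1 — Resonance: ω₀ = 1/√(LC) = 1/√(0.0101·0.0001) = 995 rad/s.
Step 2 — f₀ = ω₀/(2π) = 158.4 Hz.
Step 3 — Parallel Q: Q = R/(ω₀L) = 140/(995·0.0101) = 13.93.
Step 4 — Bandwidth: Δω = ω₀/Q = 71.43 rad/s; BW = Δω/(2π) = 11.37 Hz.

(a) f₀ = 158.4 Hz  (b) Q = 13.93  (c) BW = 11.37 Hz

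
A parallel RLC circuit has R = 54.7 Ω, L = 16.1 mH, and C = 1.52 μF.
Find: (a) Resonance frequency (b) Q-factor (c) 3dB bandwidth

Step 1 — Resonance: ω₀ = 1/√(LC) = 1/√(0.0161·1.52e-06) = 6392 rad/s.
Step 2 — f₀ = ω₀/(2π) = 1017 Hz.
Step 3 — Parallel Q: Q = R/(ω₀L) = 54.7/(6392·0.0161) = 0.5315.
Step 4 — Bandwidth: Δω = ω₀/Q = 1.203e+04 rad/s; BW = Δω/(2π) = 1914 Hz.

(a) f₀ = 1017 Hz  (b) Q = 0.5315  (c) BW = 1914 Hz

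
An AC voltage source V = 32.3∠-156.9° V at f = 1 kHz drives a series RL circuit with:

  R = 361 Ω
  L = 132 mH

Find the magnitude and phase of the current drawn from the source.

Step 1 — Angular frequency: ω = 2π·f = 2π·1000 = 6283 rad/s.
Step 2 — Component impedances:
  R: Z = R = 361 Ω
  L: Z = jωL = j·6283·0.132 = 0 + j829.4 Ω
Step 3 — Series combination: Z_total = R + L = 361 + j829.4 Ω = 904.5∠66.5° Ω.
Step 4 — Source phasor: V = 32.3∠-156.9° V = -29.71 - j12.67 V.
Step 5 — Ohm's law: I = V / Z_total = (-29.71 - j12.67) / (361 + j829.4) = -0.02595 + j0.02453 A.
Step 6 — Convert to polar: |I| = 0.03571 A, ∠I = 136.6°.

I = 0.03571∠136.6° A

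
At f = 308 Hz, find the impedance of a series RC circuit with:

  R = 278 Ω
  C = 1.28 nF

Step 1 — Angular frequency: ω = 2π·f = 2π·308 = 1935 rad/s.
Step 2 — Component impedances:
  R: Z = R = 278 Ω
  C: Z = 1/(jωC) = -j/(ω·C) = 0 - j4.037e+05 Ω
Step 3 — Series combination: Z_total = R + C = 278 - j4.037e+05 Ω = 4.037e+05∠-90.0° Ω.

Z = 278 - j4.037e+05 Ω = 4.037e+05∠-90.0° Ω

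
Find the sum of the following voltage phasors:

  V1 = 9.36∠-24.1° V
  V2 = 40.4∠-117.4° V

Step 1 — Convert each phasor to rectangular form:
  V1 = 9.36·(cos(-24.1°) + j·sin(-24.1°)) = 8.544 - j3.822 V
  V2 = 40.4·(cos(-117.4°) + j·sin(-117.4°)) = -18.59 - j35.87 V
Step 2 — Sum components: V_total = -10.05 - j39.69 V.
Step 3 — Convert to polar: |V_total| = 40.94 V, ∠V_total = -104.2°.

V_total = 40.94∠-104.2° V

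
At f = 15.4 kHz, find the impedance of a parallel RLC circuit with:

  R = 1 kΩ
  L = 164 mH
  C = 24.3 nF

Step 1 — Angular frequency: ω = 2π·f = 2π·1.54e+04 = 9.676e+04 rad/s.
Step 2 — Component impedances:
  R: Z = R = 1000 Ω
  L: Z = jωL = j·9.676e+04·0.164 = 0 + j1.587e+04 Ω
  C: Z = 1/(jωC) = -j/(ω·C) = 0 - j425.3 Ω
Step 3 — Parallel combination: 1/Z_total = 1/R + 1/L + 1/C; Z_total = 160.4 - j366.9 Ω = 400.4∠-66.4° Ω.

Z = 160.4 - j366.9 Ω = 400.4∠-66.4° Ω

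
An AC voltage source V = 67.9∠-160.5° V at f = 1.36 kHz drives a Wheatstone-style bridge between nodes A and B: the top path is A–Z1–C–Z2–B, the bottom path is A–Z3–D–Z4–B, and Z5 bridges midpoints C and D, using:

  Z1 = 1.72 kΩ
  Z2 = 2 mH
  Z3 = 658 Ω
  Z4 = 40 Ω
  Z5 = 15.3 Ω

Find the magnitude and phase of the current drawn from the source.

Step 1 — Angular frequency: ω = 2π·f = 2π·1360 = 8545 rad/s.
Step 2 — Component impedances:
  Z1: Z = R = 1720 Ω
  Z2: Z = jωL = j·8545·0.002 = 0 + j17.09 Ω
  Z3: Z = R = 658 Ω
  Z4: Z = R = 40 Ω
  Z5: Z = R = 15.3 Ω
Step 3 — Bridge requires nodal analysis (the Z5 bridge couples midpoints C and D, so the two paths cannot be reduced to a simple series/parallel combination). Setting node B to ground and injecting 1 A at node A, the 3-node admittance system at A, C, D solves to V_A = Z_AB = 484.8 + j10 Ω = 484.9∠1.2° Ω.
Step 4 — Source phasor: V = 67.9∠-160.5° V = -64.01 - j22.67 V.
Step 5 — Ohm's law: I = V / Z_total = (-64.01 - j22.67) / (484.8 + j10) = -0.1329 - j0.04401 A.
Step 6 — Convert to polar: |I| = 0.14 A, ∠I = -161.7°.

I = 0.14∠-161.7° A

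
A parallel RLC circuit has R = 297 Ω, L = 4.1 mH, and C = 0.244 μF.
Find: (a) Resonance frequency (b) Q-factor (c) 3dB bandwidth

Step 1 — Resonance: ω₀ = 1/√(LC) = 1/√(0.0041·2.44e-07) = 3.162e+04 rad/s.
Step 2 — f₀ = ω₀/(2π) = 5032 Hz.
Step 3 — Parallel Q: Q = R/(ω₀L) = 297/(3.162e+04·0.0041) = 2.291.
Step 4 — Bandwidth: Δω = ω₀/Q = 1.38e+04 rad/s; BW = Δω/(2π) = 2196 Hz.

(a) f₀ = 5032 Hz  (b) Q = 2.291  (c) BW = 2196 Hz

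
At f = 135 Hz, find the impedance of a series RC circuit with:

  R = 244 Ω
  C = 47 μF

Step 1 — Angular frequency: ω = 2π·f = 2π·135 = 848.2 rad/s.
Step 2 — Component impedances:
  R: Z = R = 244 Ω
  C: Z = 1/(jωC) = -j/(ω·C) = 0 - j25.08 Ω
Step 3 — Series combination: Z_total = R + C = 244 - j25.08 Ω = 245.3∠-5.9° Ω.

Z = 244 - j25.08 Ω = 245.3∠-5.9° Ω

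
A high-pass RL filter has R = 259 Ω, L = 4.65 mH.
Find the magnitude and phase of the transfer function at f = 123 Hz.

Step 1 — Angular frequency: ω = 2π·123 = 772.8 rad/s.
Step 2 — Transfer function: H(jω) = jωL/(R + jωL).
Step 3 — Numerator jωL = j·3.594; denominator R + jωL = 259 + j3.594.
Step 4 — H = 0.0001925 + j0.01387.
Step 5 — Magnitude: |H| = 0.01387 (-37.2 dB); phase: φ = 89.2°.

|H| = 0.01387 (-37.2 dB), φ = 89.2°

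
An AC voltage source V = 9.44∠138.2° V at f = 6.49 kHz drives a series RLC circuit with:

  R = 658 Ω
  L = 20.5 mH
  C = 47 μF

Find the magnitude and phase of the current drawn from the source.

Step 1 — Angular frequency: ω = 2π·f = 2π·6490 = 4.078e+04 rad/s.
Step 2 — Component impedances:
  R: Z = R = 658 Ω
  L: Z = jωL = j·4.078e+04·0.0205 = 0 + j835.9 Ω
  C: Z = 1/(jωC) = -j/(ω·C) = 0 - j0.5218 Ω
Step 3 — Series combination: Z_total = R + L + C = 658 + j835.4 Ω = 1063∠51.8° Ω.
Step 4 — Source phasor: V = 9.44∠138.2° V = -7.037 + j6.292 V.
Step 5 — Ohm's law: I = V / Z_total = (-7.037 + j6.292) / (658 + j835.4) = 0.0005535 + j0.00886 A.
Step 6 — Convert to polar: |I| = 0.008877 A, ∠I = 86.4°.

I = 0.008877∠86.4° A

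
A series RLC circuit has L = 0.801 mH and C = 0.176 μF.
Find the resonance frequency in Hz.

Step 1 — Resonance condition Im(Z)=0 gives ω₀ = 1/√(LC).
Step 2 — ω₀ = 1/√(0.000801·1.76e-07) = 8.422e+04 rad/s.
Step 3 — f₀ = ω₀/(2π) = 1.34e+04 Hz.

f₀ = 1.34e+04 Hz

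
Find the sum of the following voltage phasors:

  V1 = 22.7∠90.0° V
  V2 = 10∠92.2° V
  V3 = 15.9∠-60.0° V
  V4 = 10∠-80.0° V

Step 1 — Convert each phasor to rectangular form:
  V1 = 22.7·(cos(90.0°) + j·sin(90.0°)) = 0 + j22.7 V
  V2 = 10·(cos(92.2°) + j·sin(92.2°)) = -0.3839 + j9.993 V
  V3 = 15.9·(cos(-60.0°) + j·sin(-60.0°)) = 7.95 - j13.77 V
  V4 = 10·(cos(-80.0°) + j·sin(-80.0°)) = 1.736 - j9.848 V
Step 2 — Sum components: V_total = 9.303 + j9.075 V.
Step 3 — Convert to polar: |V_total| = 13 V, ∠V_total = 44.3°.

V_total = 13∠44.3° V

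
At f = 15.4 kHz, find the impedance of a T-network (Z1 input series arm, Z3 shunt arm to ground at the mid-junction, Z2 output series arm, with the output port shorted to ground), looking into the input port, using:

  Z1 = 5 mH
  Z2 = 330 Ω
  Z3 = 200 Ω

Step 1 — Angular frequency: ω = 2π·f = 2π·1.54e+04 = 9.676e+04 rad/s.
Step 2 — Component impedances:
  Z1: Z = jωL = j·9.676e+04·0.005 = 0 + j483.8 Ω
  Z2: Z = R = 330 Ω
  Z3: Z = R = 200 Ω
Step 3 — With the output port shorted to ground, the output series arm Z2 runs from the junction to ground; the shunt arm Z3 also runs from the junction to ground. They appear in parallel: Z3 || Z2 = 124.5 Ω.
Step 4 — Series with input arm Z1: Z_in = Z1 + (Z3 || Z2) = 124.5 + j483.8 Ω = 499.6∠75.6° Ω.

Z = 124.5 + j483.8 Ω = 499.6∠75.6° Ω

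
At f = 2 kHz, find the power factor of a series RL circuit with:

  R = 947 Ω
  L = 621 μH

Step 1 — Angular frequency: ω = 2π·f = 2π·2000 = 1.257e+04 rad/s.
Step 2 — Component impedances:
  R: Z = R = 947 Ω
  L: Z = jωL = j·1.257e+04·0.000621 = 0 + j7.804 Ω
Step 3 — Series combination: Z_total = R + L = 947 + j7.804 Ω = 947∠0.5° Ω.
Step 4 — Power factor: PF = cos(φ) = Re(Z)/|Z| = 947/947 = 1.
Step 5 — Type: Im(Z) = 7.804 ⇒ lagging (phase φ = 0.5°).

PF = 1 (lagging, φ = 0.5°)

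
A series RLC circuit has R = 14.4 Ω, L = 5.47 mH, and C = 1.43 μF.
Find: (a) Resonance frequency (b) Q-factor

Step 1 — Resonance condition Im(Z)=0 gives ω₀ = 1/√(LC).
Step 2 — ω₀ = 1/√(0.00547·1.43e-06) = 1.131e+04 rad/s.
Step 3 — f₀ = ω₀/(2π) = 1800 Hz.
Step 4 — Series Q: Q = ω₀L/R = 1.131e+04·0.00547/14.4 = 4.295.

(a) f₀ = 1800 Hz  (b) Q = 4.295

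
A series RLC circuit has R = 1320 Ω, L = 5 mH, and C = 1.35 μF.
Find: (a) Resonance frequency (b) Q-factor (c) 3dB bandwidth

Step 1 — Resonance condition Im(Z)=0 gives ω₀ = 1/√(LC).
Step 2 — ω₀ = 1/√(0.005·1.35e-06) = 1.217e+04 rad/s.
Step 3 — f₀ = ω₀/(2π) = 1937 Hz.
Step 4 — Series Q: Q = ω₀L/R = 1.217e+04·0.005/1320 = 0.0461.
Step 5 — 3dB bandwidth: Δω = ω₀/Q = 2.64e+05 rad/s; BW = Δω/(2π) = 4.202e+04 Hz.

(a) f₀ = 1937 Hz  (b) Q = 0.0461  (c) BW = 4.202e+04 Hz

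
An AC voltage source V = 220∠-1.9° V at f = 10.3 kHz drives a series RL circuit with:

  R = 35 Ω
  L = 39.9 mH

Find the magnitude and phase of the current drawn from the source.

Step 1 — Angular frequency: ω = 2π·f = 2π·1.03e+04 = 6.472e+04 rad/s.
Step 2 — Component impedances:
  R: Z = R = 35 Ω
  L: Z = jωL = j·6.472e+04·0.0399 = 0 + j2582 Ω
Step 3 — Series combination: Z_total = R + L = 35 + j2582 Ω = 2582∠89.2° Ω.
Step 4 — Source phasor: V = 220∠-1.9° V = 219.9 - j7.294 V.
Step 5 — Ohm's law: I = V / Z_total = (219.9 - j7.294) / (35 + j2582) = -0.00167 - j0.08517 A.
Step 6 — Convert to polar: |I| = 0.08519 A, ∠I = -91.1°.

I = 0.08519∠-91.1° A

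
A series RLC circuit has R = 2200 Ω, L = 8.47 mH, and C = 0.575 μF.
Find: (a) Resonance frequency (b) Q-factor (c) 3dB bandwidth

Step 1 — Resonance: ω₀ = 1/√(LC) = 1/√(0.00847·5.75e-07) = 1.433e+04 rad/s.
Step 2 — f₀ = ω₀/(2π) = 2281 Hz.
Step 3 — Series Q: Q = ω₀L/R = 1.433e+04·0.00847/2200 = 0.05517.
Step 4 — Bandwidth: Δω = ω₀/Q = 2.597e+05 rad/s; BW = Δω/(2π) = 4.134e+04 Hz.

(a) f₀ = 2281 Hz  (b) Q = 0.05517  (c) BW = 4.134e+04 Hz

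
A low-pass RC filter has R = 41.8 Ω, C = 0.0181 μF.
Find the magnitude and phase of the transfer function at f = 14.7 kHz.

Step 1 — Angular frequency: ω = 2π·1.47e+04 = 9.236e+04 rad/s.
Step 2 — Transfer function: H(jω) = 1/(1 + jωRC).
Step 3 — Denominator: 1 + jωRC = 1 + j·9.236e+04·41.8·1.81e-08 = 1 + j0.06988.
Step 4 — H = 0.9951 - j0.06954.
Step 5 — Magnitude: |H| = 0.9976 (-0.0 dB); phase: φ = -4.0°.

|H| = 0.9976 (-0.0 dB), φ = -4.0°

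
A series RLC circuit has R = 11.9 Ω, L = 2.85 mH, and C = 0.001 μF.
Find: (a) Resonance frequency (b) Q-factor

Step 1 — Resonance condition Im(Z)=0 gives ω₀ = 1/√(LC).
Step 2 — ω₀ = 1/√(0.00285·1e-09) = 5.923e+05 rad/s.
Step 3 — f₀ = ω₀/(2π) = 9.428e+04 Hz.
Step 4 — Series Q: Q = ω₀L/R = 5.923e+05·0.00285/11.9 = 141.9.

(a) f₀ = 9.428e+04 Hz  (b) Q = 141.9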